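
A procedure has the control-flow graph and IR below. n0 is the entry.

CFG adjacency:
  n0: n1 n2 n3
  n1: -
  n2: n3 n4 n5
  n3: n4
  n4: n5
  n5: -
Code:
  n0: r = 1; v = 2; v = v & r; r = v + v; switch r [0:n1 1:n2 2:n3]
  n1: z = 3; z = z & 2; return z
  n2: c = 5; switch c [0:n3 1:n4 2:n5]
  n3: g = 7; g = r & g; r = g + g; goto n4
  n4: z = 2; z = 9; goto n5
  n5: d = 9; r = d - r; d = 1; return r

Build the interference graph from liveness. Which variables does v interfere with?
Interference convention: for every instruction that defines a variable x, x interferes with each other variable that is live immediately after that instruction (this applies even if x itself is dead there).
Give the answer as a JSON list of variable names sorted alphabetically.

Answer: ["r"]

Derivation:
Per-block:
  n0: def={r,v} ue=∅
  n1: def={z} ue=∅
  n2: def={c} ue=∅
  n3: def={g,r} ue={r}
  n4: def={z} ue=∅
  n5: def={d,r} ue={r}

Backward fixpoint:
  live n0: ∅→{r}
  live n1: ∅→∅
  live n2: {r}→{r}
  live n3: {r}→{r}
  live n4: {r}→{r}
  live n5: {r}→∅

Interfere edges:
  c: {r}
  d: {r}
  g: {r}
  r: {c,d,g,v,z}
  v: {r}
  z: {r}

N(v) = ["r"]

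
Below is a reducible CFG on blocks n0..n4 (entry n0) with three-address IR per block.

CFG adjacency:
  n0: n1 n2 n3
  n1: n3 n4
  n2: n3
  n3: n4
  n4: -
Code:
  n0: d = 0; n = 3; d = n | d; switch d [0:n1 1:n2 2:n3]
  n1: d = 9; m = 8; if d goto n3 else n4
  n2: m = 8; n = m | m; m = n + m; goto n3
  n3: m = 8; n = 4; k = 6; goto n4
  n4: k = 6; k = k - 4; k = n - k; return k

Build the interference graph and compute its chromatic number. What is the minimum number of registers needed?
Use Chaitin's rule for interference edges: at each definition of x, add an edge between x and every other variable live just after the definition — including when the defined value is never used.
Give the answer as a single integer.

Answer: 3

Derivation:
Per-block:
  n0: {d,n} / ∅
  n1: {d,m} / ∅
  n2: {m,n} / ∅
  n3: {k,m,n} / ∅
  n4: {k} / {n}

Live sets:
  n0 li=∅ lo={n}
  n1 li={n} lo={n}
  n2 li=∅ lo=∅
  n3 li=∅ lo={n}
  n4 li={n} lo=∅

Interfere edges:
  d↔{m,n}
  k↔{n}
  m↔{d,n}
  n↔{d,k,m}

Colouring:
  clique {d,m,n} ⇒ need ≥ 3
  assign d→r1 k→r1 m→r2 n→r0 — no edge inside a register ⇒ χ ≤ 3
  χ = 3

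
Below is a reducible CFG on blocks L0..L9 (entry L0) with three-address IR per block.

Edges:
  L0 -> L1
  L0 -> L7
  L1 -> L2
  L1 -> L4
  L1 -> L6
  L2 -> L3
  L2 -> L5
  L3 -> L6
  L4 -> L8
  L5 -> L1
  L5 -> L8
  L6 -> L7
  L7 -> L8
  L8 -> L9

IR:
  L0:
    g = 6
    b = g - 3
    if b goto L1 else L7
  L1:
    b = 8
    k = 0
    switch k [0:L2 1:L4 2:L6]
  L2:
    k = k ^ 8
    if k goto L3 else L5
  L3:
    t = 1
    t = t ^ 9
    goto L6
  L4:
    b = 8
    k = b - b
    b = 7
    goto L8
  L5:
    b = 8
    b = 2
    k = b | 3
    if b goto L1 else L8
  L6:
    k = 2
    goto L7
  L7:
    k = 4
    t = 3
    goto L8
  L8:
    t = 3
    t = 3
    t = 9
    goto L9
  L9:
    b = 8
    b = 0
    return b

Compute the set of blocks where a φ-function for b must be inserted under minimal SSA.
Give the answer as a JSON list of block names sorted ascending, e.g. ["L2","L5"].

Answer: ["L1", "L7", "L8"]

Working:
idom tree: L1←L0 L2←L1 L3←L2 L4←L1 L5←L2 L6←L1 L7←L0 L8←L0 L9←L8
Dom at joins:
  L1: preds {L0,L5}: {L0} ∩ {L0,L1,L2,L5} = {L0}; idom=L0
  L6: preds {L1,L3}: {L0,L1} ∩ {L0,L1,L2,L3} = {L0,L1}; idom=L1
  L7: preds {L0,L6}: {L0} ∩ {L0,L1,L6} = {L0}; idom=L0
  L8: preds {L4,L5,L7}: {L0,L1,L4} ∩ {L0,L1,L2,L5} ∩ {L0,L7} = {L0}; idom=L0

Frontier:
  join L1 pred L0: · stop@L0
  join L1 pred L5: L5→L2→L1 stop@L0
  join L6 pred L1: · stop@L1
  join L6 pred L3: L3→L2 stop@L1
  join L7 pred L0: · stop@L0
  join L7 pred L6: L6→L1 stop@L0
  join L8 pred L4: L4→L1 stop@L0
  join L8 pred L5: L5→L2→L1 stop@L0
  join L8 pred L7: L7 stop@L0
  DF(L0)=∅
  DF(L1)={L1,L7,L8}
  DF(L2)={L1,L6,L8}
  DF(L3)={L6}
  DF(L4)={L8}
  DF(L5)={L1,L8}
  DF(L6)={L7}
  DF(L7)={L8}
  DF(L8)=∅
  DF(L9)=∅

φ for b: defs {L0,L1,L4,L5,L9}
  DF⁺ = {L1,L7,L8}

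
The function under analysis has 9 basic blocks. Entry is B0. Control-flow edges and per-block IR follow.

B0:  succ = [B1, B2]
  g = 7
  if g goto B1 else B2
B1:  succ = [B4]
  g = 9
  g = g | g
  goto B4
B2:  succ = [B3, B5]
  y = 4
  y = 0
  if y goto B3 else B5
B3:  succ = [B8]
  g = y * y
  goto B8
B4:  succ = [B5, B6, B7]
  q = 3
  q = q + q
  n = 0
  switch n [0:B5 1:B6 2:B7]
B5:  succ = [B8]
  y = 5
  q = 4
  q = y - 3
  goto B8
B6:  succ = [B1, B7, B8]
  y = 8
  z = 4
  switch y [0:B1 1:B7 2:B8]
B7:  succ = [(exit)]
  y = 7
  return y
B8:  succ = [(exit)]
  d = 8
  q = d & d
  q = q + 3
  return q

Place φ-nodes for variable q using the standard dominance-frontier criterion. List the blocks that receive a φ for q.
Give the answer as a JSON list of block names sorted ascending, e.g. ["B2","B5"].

Answer: ["B1", "B5", "B8"]

Working:
idom tree: B1←B0 B2←B0 B3←B2 B4←B1 B5←B0 B6←B4 B7←B4 B8←B0
Join-block Dom:
  B1: preds {B0,B6}: {B0} ∩ {B0,B1,B4,B6} = {B0}; idom=B0
  B5: preds {B2,B4}: {B0,B2} ∩ {B0,B1,B4} = {B0}; idom=B0
  B7: preds {B4,B6}: {B0,B1,B4} ∩ {B0,B1,B4,B6} = {B0,B1,B4}; idom=B4
  B8: preds {B3,B5,B6}: {B0,B2,B3} ∩ {B0,B5} ∩ {B0,B1,B4,B6} = {B0}; idom=B0

DF walk-up:
  B1←B0: walk · to B0
  B1←B6: walk B6→B4→B1 to B0
  B5←B2: walk B2 to B0
  B5←B4: walk B4→B1 to B0
  B7←B4: walk · to B4
  B7←B6: walk B6 to B4
  B8←B3: walk B3→B2 to B0
  B8←B5: walk B5 to B0
  B8←B6: walk B6→B4→B1 to B0
  B0 → ∅
  B1 → {B1,B5,B8}
  B2 → {B5,B8}
  B3 → {B8}
  B4 → {B1,B5,B8}
  B5 → {B8}
  B6 → {B1,B7,B8}
  B7 → ∅
  B8 → ∅

φ for q: defs {B4,B5,B8}
  DF⁺ = {B1,B5,B8}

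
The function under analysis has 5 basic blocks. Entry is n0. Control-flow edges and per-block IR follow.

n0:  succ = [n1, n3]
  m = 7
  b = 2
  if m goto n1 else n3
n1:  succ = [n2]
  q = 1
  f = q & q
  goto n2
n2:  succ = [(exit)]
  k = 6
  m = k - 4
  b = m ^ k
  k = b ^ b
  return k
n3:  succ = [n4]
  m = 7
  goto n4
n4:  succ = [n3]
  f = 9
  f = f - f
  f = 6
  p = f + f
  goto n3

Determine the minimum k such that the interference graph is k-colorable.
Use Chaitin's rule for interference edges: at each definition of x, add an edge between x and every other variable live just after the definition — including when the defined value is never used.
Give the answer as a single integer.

def/use:
  n0: {b,m} / ∅
  n1: {f,q} / ∅
  n2: {b,k,m} / ∅
  n3: {m} / ∅
  n4: {f,p} / ∅

Backward fixpoint:
  n0: in=∅ out=∅
  n1: in=∅ out=∅
  n2: in=∅ out=∅
  n3: in=∅ out=∅
  n4: in=∅ out=∅

Conflict graph:
  b↔{m}
  f↔∅
  k↔{m}
  m↔{b,k}
  p↔∅
  q↔∅

Registers:
  lower bound: {b,m} mutually conflict ⇒ χ ≥ 2
  assign b→c1 f→c0 k→c1 m→c0 p→c0 q→c0 — no edge inside a register ⇒ χ ≤ 2
  χ = 2

Answer: 2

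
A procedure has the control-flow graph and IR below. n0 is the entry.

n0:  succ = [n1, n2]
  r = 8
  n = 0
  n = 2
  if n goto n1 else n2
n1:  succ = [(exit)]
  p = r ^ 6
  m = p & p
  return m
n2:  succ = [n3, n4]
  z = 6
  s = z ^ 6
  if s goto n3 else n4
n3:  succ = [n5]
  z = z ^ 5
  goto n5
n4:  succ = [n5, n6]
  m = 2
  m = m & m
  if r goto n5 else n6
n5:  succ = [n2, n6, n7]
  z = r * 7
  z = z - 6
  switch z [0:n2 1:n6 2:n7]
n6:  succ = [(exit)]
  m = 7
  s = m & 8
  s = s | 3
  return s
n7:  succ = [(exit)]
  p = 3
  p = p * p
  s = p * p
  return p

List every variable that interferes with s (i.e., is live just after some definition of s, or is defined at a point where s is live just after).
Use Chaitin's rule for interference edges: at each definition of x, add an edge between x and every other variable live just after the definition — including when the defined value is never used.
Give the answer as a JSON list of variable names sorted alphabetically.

Per-block:
  n0 def {n,r} use ∅
  n1 def {m,p} use {r}
  n2 def {s,z} use ∅
  n3 def {z} use {z}
  n4 def {m} use {r}
  n5 def {z} use {r}
  n6 def {m,s} use ∅
  n7 def {p,s} use ∅

Live sets:
  n0 li=∅ lo={r}
  n1 li={r} lo=∅
  n2 li={r} lo={r,z}
  n3 li={r,z} lo={r}
  n4 li={r} lo={r}
  n5 li={r} lo={r}
  n6 li=∅ lo=∅
  n7 li=∅ lo=∅

Interference:
  m↔{r}
  n↔{r}
  p↔{s}
  r↔{m,n,s,z}
  s↔{p,r,z}
  z↔{r,s}

N(s) = ["p", "r", "z"]

Answer: ["p", "r", "z"]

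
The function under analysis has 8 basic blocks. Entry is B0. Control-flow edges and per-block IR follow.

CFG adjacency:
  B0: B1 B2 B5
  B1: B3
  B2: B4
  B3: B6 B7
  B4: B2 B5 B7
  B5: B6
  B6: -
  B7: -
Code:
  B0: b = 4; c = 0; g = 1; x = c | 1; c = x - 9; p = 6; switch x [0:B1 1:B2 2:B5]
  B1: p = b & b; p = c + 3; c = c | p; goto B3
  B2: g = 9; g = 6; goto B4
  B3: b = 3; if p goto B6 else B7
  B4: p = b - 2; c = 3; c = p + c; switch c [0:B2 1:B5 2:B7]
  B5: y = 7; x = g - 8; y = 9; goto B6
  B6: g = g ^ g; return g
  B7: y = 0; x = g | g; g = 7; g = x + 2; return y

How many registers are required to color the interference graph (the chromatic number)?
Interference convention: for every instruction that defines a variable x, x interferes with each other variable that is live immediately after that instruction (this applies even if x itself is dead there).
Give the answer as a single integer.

def/use:
  B0: def={b,c,g,p,x} ue=∅
  B1: def={c,p} ue={b,c}
  B2: def={g} ue=∅
  B3: def={b} ue={p}
  B4: def={c,p} ue={b}
  B5: def={x,y} ue={g}
  B6: def={g} ue={g}
  B7: def={g,x,y} ue={g}

Backward fixpoint:
  live B0: ∅→{b,c,g}
  live B1: {b,c,g}→{g,p}
  live B2: {b}→{b,g}
  live B3: {g,p}→{g}
  live B4: {b,g}→{b,g}
  live B5: {g}→{g}
  live B6: {g}→∅
  live B7: {g}→∅

Interfere edges:
  b — {c,g,p,x}
  c — {b,g,p,x}
  g — {b,c,p,x,y}
  p — {b,c,g,x}
  x — {b,c,g,p,y}
  y — {g,x}

Chromatic number:
  clique {b,c,g,p,x} ⇒ need ≥ 5
  assign b→c2 c→c3 g→c0 p→c4 x→c1 y→c2 — no edge inside a register ⇒ χ ≤ 5
  χ = 5

Answer: 5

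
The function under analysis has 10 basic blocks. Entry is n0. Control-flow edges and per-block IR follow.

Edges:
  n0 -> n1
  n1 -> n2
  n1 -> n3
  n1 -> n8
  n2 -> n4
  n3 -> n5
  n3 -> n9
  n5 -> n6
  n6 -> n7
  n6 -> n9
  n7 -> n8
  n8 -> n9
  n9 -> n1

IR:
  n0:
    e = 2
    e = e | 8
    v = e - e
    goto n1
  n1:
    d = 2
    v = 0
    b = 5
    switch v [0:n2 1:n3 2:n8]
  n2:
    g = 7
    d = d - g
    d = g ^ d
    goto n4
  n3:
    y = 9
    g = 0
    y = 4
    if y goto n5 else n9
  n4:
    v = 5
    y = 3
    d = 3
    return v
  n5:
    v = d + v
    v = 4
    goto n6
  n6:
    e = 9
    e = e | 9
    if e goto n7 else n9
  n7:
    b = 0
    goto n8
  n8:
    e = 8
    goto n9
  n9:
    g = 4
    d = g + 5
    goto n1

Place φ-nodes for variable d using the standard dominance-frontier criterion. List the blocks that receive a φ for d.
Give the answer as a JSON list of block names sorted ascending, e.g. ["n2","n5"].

idom tree: n1←n0 n2←n1 n3←n1 n4←n2 n5←n3 n6←n5 n7←n6 n8←n1 n9←n1
Dom∩ at merges:
  n1: preds {n0,n9}: {n0} ∩ {n0,n1,n9} = {n0}; idom=n0
  n8: preds {n1,n7}: {n0,n1} ∩ {n0,n1,n3,n5,n6,n7} = {n0,n1}; idom=n1
  n9: preds {n3,n6,n8}: {n0,n1,n3} ∩ {n0,n1,n3,n5,n6} ∩ {n0,n1,n8} = {n0,n1}; idom=n1

Frontier:
  n1←n0: walk · to n0
  n1←n9: walk n9→n1 to n0
  n8←n1: walk · to n1
  n8←n7: walk n7→n6→n5→n3 to n1
  n9←n3: walk n3 to n1
  n9←n6: walk n6→n5→n3 to n1
  n9←n8: walk n8 to n1
  DF(n0)=∅
  DF(n1)={n1}
  DF(n2)=∅
  DF(n3)={n8,n9}
  DF(n4)=∅
  DF(n5)={n8,n9}
  DF(n6)={n8,n9}
  DF(n7)={n8}
  DF(n8)={n9}
  DF(n9)={n1}

φ for d: defs {n1,n2,n4,n9}
  DF⁺ = {n1}

Answer: ["n1"]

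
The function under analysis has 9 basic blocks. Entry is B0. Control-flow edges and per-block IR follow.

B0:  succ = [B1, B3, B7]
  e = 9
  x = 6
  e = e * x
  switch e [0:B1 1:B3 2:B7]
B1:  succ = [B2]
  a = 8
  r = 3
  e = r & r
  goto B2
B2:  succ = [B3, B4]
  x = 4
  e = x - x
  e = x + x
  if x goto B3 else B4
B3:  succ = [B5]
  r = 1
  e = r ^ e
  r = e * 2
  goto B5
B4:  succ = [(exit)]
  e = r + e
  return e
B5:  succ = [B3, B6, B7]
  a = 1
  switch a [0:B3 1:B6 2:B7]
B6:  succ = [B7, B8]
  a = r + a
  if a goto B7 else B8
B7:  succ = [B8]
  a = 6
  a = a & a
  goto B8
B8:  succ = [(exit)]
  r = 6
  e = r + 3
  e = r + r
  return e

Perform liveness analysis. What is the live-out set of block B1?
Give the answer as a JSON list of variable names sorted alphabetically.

Answer: ["r"]

Analysis:
Per-block:
  B0: {e,x} / ∅
  B1: {a,e,r} / ∅
  B2: {e,x} / ∅
  B3: {e,r} / {e}
  B4: {e} / {e,r}
  B5: {a} / ∅
  B6: {a} / {a,r}
  B7: {a} / ∅
  B8: {e,r} / ∅

Live sets:
  B0 li=∅ lo={e}
  B1 li=∅ lo={r}
  B2 li={r} lo={e,r}
  B3 li={e} lo={e,r}
  B4 li={e,r} lo=∅
  B5 li={e,r} lo={a,e,r}
  B6 li={a,r} lo=∅
  B7 li=∅ lo=∅
  B8 li=∅ lo=∅

live-out(B1) = ["r"]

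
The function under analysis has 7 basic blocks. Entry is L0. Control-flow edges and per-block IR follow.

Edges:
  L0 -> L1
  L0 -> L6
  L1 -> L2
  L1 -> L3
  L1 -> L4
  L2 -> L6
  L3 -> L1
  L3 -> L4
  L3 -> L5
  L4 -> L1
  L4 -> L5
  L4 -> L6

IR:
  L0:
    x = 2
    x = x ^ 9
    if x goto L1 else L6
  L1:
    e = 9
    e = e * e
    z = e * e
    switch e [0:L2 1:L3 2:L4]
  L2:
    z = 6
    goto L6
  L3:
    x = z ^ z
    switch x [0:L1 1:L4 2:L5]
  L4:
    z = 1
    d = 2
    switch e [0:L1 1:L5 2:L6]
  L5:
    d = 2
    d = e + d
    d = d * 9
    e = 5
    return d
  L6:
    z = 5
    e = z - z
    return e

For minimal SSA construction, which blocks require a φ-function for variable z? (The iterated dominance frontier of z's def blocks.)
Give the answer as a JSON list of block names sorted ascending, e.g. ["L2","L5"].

idom tree: L1←L0 L2←L1 L3←L1 L4←L1 L5←L1 L6←L0
Dom at joins:
  L1: preds {L0,L3,L4}: {L0} ∩ {L0,L1,L3} ∩ {L0,L1,L4} = {L0}; idom=L0
  L4: preds {L1,L3}: {L0,L1} ∩ {L0,L1,L3} = {L0,L1}; idom=L1
  L5: preds {L3,L4}: {L0,L1,L3} ∩ {L0,L1,L4} = {L0,L1}; idom=L1
  L6: preds {L0,L2,L4}: {L0} ∩ {L0,L1,L2} ∩ {L0,L1,L4} = {L0}; idom=L0

Frontier:
  join L1 pred L0: · stop@L0
  join L1 pred L3: L3→L1 stop@L0
  join L1 pred L4: L4→L1 stop@L0
  join L4 pred L1: · stop@L1
  join L4 pred L3: L3 stop@L1
  join L5 pred L3: L3 stop@L1
  join L5 pred L4: L4 stop@L1
  join L6 pred L0: · stop@L0
  join L6 pred L2: L2→L1 stop@L0
  join L6 pred L4: L4→L1 stop@L0
  DF(L0)=∅
  DF(L1)={L1,L6}
  DF(L2)={L6}
  DF(L3)={L1,L4,L5}
  DF(L4)={L1,L5,L6}
  DF(L5)=∅
  DF(L6)=∅

φ for z: defs {L1,L2,L4,L6}
  DF⁺ = {L1,L5,L6}

Answer: ["L1", "L5", "L6"]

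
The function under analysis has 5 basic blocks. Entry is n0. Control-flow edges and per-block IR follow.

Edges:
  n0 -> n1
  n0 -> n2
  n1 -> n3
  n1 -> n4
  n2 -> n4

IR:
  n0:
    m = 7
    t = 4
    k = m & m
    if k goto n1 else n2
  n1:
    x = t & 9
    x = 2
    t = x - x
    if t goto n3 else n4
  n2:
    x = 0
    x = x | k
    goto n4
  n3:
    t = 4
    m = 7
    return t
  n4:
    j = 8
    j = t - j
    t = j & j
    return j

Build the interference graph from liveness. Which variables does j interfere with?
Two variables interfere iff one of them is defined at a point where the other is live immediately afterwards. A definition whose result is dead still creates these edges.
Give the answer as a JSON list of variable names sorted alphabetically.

Answer: ["t"]

Working:
def/use:
  n0 def {k,m,t} use ∅
  n1 def {t,x} use {t}
  n2 def {x} use {k}
  n3 def {m,t} use ∅
  n4 def {j,t} use {t}

Live sets:
  n0: in=∅ out={k,t}
  n1: in={t} out={t}
  n2: in={k,t} out={t}
  n3: in=∅ out=∅
  n4: in={t} out=∅

Interference:
  j: {t}
  k: {t,x}
  m: {t}
  t: {j,k,m,x}
  x: {k,t}

N(j) = ["t"]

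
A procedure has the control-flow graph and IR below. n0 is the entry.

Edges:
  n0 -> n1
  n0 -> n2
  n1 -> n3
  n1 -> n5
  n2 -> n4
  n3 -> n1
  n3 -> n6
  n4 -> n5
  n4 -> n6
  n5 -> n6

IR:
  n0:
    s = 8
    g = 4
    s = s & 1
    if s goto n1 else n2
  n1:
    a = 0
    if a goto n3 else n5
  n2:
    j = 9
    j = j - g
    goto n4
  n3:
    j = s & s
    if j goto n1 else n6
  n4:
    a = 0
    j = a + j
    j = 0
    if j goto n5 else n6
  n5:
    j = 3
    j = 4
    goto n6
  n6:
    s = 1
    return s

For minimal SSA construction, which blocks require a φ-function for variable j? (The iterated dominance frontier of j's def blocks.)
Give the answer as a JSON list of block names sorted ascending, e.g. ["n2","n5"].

Answer: ["n1", "n5", "n6"]

Analysis:
idom tree: n1←n0 n2←n0 n3←n1 n4←n2 n5←n0 n6←n0
Join-block Dom:
  n1: preds {n0,n3}: {n0} ∩ {n0,n1,n3} = {n0}; idom=n0
  n5: preds {n1,n4}: {n0,n1} ∩ {n0,n2,n4} = {n0}; idom=n0
  n6: preds {n3,n4,n5}: {n0,n1,n3} ∩ {n0,n2,n4} ∩ {n0,n5} = {n0}; idom=n0

DF derivation:
  join n1 pred n0: · stop@n0
  join n1 pred n3: n3→n1 stop@n0
  join n5 pred n1: n1 stop@n0
  join n5 pred n4: n4→n2 stop@n0
  join n6 pred n3: n3→n1 stop@n0
  join n6 pred n4: n4→n2 stop@n0
  join n6 pred n5: n5 stop@n0
  n0 → ∅
  n1 → {n1,n5,n6}
  n2 → {n5,n6}
  n3 → {n1,n6}
  n4 → {n5,n6}
  n5 → {n6}
  n6 → ∅

φ for j: defs {n2,n3,n4,n5}
  DF⁺ = {n1,n5,n6}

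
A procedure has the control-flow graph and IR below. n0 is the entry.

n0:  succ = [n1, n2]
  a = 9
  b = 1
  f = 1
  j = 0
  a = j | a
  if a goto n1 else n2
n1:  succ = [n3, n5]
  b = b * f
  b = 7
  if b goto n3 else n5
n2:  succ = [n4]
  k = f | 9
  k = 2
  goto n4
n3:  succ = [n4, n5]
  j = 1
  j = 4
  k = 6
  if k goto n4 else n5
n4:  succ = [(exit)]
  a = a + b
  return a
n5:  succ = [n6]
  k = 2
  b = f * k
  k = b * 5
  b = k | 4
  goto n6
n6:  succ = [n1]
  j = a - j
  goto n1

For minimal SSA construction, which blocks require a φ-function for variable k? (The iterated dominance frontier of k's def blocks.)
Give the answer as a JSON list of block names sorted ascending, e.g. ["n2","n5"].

Answer: ["n1", "n4", "n5"]

Working:
idom tree: n1←n0 n2←n0 n3←n1 n4←n0 n5←n1 n6←n5
Dom∩ at merges:
  n1: preds {n0,n6}: {n0} ∩ {n0,n1,n5,n6} = {n0}; idom=n0
  n4: preds {n2,n3}: {n0,n2} ∩ {n0,n1,n3} = {n0}; idom=n0
  n5: preds {n1,n3}: {n0,n1} ∩ {n0,n1,n3} = {n0,n1}; idom=n1

DF derivation:
  n1←n0: walk · to n0
  n1←n6: walk n6→n5→n1 to n0
  n4←n2: walk n2 to n0
  n4←n3: walk n3→n1 to n0
  n5←n1: walk · to n1
  n5←n3: walk n3 to n1
  DF(n0)=∅
  DF(n1)={n1,n4}
  DF(n2)={n4}
  DF(n3)={n4,n5}
  DF(n4)=∅
  DF(n5)={n1}
  DF(n6)={n1}

φ for k: defs {n2,n3,n5}
  DF⁺ = {n1,n4,n5}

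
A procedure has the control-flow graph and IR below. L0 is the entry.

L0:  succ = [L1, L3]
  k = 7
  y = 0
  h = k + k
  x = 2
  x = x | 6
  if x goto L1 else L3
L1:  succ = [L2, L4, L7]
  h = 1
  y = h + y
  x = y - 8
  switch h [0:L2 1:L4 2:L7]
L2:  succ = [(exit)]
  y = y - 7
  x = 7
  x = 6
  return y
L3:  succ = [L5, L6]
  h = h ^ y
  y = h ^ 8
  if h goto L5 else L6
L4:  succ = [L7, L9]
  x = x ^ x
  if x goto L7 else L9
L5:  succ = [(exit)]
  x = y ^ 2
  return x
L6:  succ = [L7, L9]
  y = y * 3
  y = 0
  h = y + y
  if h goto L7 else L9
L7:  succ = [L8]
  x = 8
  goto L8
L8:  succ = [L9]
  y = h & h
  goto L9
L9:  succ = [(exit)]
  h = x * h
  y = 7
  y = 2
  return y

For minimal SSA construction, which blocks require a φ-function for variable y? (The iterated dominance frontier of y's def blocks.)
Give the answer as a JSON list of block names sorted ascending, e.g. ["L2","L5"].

Answer: ["L7", "L9"]

Derivation:
idom tree: L1←L0 L2←L1 L3←L0 L4←L1 L5←L3 L6←L3 L7←L0 L8←L7 L9←L0
Dom∩ at merges:
  L7: preds {L1,L4,L6}: {L0,L1} ∩ {L0,L1,L4} ∩ {L0,L3,L6} = {L0}; idom=L0
  L9: preds {L4,L6,L8}: {L0,L1,L4} ∩ {L0,L3,L6} ∩ {L0,L7,L8} = {L0}; idom=L0

DF derivation:
  join L7 pred L1: L1 stop@L0
  join L7 pred L4: L4→L1 stop@L0
  join L7 pred L6: L6→L3 stop@L0
  join L9 pred L4: L4→L1 stop@L0
  join L9 pred L6: L6→L3 stop@L0
  join L9 pred L8: L8→L7 stop@L0
  L0: DF=∅
  L1: DF={L7,L9}
  L2: DF=∅
  L3: DF={L7,L9}
  L4: DF={L7,L9}
  L5: DF=∅
  L6: DF={L7,L9}
  L7: DF={L9}
  L8: DF={L9}
  L9: DF=∅

φ for y: defs {L0,L1,L2,L3,L6,L8,L9}
  DF⁺ = {L7,L9}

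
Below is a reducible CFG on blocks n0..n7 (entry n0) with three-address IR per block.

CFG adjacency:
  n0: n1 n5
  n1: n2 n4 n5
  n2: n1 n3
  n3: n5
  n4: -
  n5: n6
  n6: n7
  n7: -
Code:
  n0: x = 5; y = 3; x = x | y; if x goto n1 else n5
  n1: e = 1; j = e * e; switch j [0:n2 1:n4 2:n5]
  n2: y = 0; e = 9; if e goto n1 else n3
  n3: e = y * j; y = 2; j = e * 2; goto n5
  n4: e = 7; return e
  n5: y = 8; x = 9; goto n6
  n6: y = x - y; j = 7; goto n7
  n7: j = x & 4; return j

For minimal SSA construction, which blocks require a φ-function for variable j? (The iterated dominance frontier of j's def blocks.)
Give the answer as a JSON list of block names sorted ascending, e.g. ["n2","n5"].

idom tree: n1←n0 n2←n1 n3←n2 n4←n1 n5←n0 n6←n5 n7←n6
Join-block Dom:
  n1: preds {n0,n2}: {n0} ∩ {n0,n1,n2} = {n0}; idom=n0
  n5: preds {n0,n1,n3}: {n0} ∩ {n0,n1} ∩ {n0,n1,n2,n3} = {n0}; idom=n0

DF derivation:
  join n1 pred n0: · stop@n0
  join n1 pred n2: n2→n1 stop@n0
  join n5 pred n0: · stop@n0
  join n5 pred n1: n1 stop@n0
  join n5 pred n3: n3→n2→n1 stop@n0
  n0: DF=∅
  n1: DF={n1,n5}
  n2: DF={n1,n5}
  n3: DF={n5}
  n4: DF=∅
  n5: DF=∅
  n6: DF=∅
  n7: DF=∅

φ for j: defs {n1,n3,n6,n7}
  DF⁺ = {n1,n5}

Answer: ["n1", "n5"]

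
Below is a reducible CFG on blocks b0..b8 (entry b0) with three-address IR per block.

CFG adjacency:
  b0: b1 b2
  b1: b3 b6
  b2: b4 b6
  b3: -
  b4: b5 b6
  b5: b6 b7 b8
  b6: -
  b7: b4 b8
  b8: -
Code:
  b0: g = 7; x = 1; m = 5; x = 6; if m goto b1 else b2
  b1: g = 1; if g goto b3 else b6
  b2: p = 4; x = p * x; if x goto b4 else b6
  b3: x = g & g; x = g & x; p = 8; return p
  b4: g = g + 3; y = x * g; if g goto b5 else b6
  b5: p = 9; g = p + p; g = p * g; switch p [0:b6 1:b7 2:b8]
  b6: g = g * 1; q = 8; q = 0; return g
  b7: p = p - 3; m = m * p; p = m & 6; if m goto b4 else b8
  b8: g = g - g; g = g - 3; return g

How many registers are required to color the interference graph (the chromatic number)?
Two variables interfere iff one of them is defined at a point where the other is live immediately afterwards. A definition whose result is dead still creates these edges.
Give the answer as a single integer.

Block summaries:
  b0 def {g,m,x} use ∅
  b1 def {g} use ∅
  b2 def {p,x} use {x}
  b3 def {p,x} use {g}
  b4 def {g,y} use {g,x}
  b5 def {g,p} use ∅
  b6 def {g,q} use {g}
  b7 def {m,p} use {m,p}
  b8 def {g} use {g}

Backward fixpoint:
  b0: in=∅ out={g,m,x}
  b1: in=∅ out={g}
  b2: in={g,m,x} out={g,m,x}
  b3: in={g} out=∅
  b4: in={g,m,x} out={g,m,x}
  b5: in={m,x} out={g,m,p,x}
  b6: in={g} out=∅
  b7: in={g,m,p,x} out={g,m,x}
  b8: in={g} out=∅

Conflict graph:
  g: {m,p,q,x,y}
  m: {g,p,x,y}
  p: {g,m,x}
  q: {g}
  x: {g,m,p,y}
  y: {g,m,x}

Registers:
  clique {g,m,p,x} ⇒ need ≥ 4
  4-colouring: R0={g}  R1={m,q}  R2={x}  R3={p,y}
  χ = 4

Answer: 4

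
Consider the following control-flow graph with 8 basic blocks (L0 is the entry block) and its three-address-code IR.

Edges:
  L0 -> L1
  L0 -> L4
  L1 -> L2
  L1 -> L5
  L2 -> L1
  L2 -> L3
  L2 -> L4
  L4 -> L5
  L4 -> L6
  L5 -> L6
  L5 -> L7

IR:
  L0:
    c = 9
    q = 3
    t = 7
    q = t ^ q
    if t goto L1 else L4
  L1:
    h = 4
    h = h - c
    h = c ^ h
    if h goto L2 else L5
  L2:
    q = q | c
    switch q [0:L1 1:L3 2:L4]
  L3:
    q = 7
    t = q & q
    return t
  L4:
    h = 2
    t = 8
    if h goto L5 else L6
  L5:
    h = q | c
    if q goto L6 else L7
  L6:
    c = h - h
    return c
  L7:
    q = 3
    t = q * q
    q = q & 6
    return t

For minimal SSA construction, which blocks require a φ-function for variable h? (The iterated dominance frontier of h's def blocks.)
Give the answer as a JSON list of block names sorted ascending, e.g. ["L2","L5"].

idom tree: L1←L0 L2←L1 L3←L2 L4←L0 L5←L0 L6←L0 L7←L5
Join-block Dom:
  L1: preds {L0,L2}: {L0} ∩ {L0,L1,L2} = {L0}; idom=L0
  L4: preds {L0,L2}: {L0} ∩ {L0,L1,L2} = {L0}; idom=L0
  L5: preds {L1,L4}: {L0,L1} ∩ {L0,L4} = {L0}; idom=L0
  L6: preds {L4,L5}: {L0,L4} ∩ {L0,L5} = {L0}; idom=L0

DF derivation:
  L1←L0: walk · to L0
  L1←L2: walk L2→L1 to L0
  L4←L0: walk · to L0
  L4←L2: walk L2→L1 to L0
  L5←L1: walk L1 to L0
  L5←L4: walk L4 to L0
  L6←L4: walk L4 to L0
  L6←L5: walk L5 to L0
  DF(L0)=∅
  DF(L1)={L1,L4,L5}
  DF(L2)={L1,L4}
  DF(L3)=∅
  DF(L4)={L5,L6}
  DF(L5)={L6}
  DF(L6)=∅
  DF(L7)=∅

φ for h: defs {L1,L4,L5}
  DF⁺ = {L1,L4,L5,L6}

Answer: ["L1", "L4", "L5", "L6"]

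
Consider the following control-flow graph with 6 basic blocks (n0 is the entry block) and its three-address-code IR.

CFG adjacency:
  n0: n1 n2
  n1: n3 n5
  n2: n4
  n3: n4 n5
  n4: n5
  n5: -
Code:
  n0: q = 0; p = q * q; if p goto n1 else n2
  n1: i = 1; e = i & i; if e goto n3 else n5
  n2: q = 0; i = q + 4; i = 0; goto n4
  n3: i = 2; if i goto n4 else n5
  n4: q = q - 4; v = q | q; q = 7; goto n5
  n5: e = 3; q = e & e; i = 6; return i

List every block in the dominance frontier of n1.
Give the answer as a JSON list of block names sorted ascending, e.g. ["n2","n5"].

idom tree: n1←n0 n2←n0 n3←n1 n4←n0 n5←n0
Join-block Dom:
  n4: preds {n2,n3}: {n0,n2} ∩ {n0,n1,n3} = {n0}; idom=n0
  n5: preds {n1,n3,n4}: {n0,n1} ∩ {n0,n1,n3} ∩ {n0,n4} = {n0}; idom=n0

Frontier:
  join n4 pred n2: n2 stop@n0
  join n4 pred n3: n3→n1 stop@n0
  join n5 pred n1: n1 stop@n0
  join n5 pred n3: n3→n1 stop@n0
  join n5 pred n4: n4 stop@n0
  DF(n0)=∅
  DF(n1)={n4,n5}
  DF(n2)={n4}
  DF(n3)={n4,n5}
  DF(n4)={n5}
  DF(n5)=∅

DF(n1) = ["n4", "n5"]

Answer: ["n4", "n5"]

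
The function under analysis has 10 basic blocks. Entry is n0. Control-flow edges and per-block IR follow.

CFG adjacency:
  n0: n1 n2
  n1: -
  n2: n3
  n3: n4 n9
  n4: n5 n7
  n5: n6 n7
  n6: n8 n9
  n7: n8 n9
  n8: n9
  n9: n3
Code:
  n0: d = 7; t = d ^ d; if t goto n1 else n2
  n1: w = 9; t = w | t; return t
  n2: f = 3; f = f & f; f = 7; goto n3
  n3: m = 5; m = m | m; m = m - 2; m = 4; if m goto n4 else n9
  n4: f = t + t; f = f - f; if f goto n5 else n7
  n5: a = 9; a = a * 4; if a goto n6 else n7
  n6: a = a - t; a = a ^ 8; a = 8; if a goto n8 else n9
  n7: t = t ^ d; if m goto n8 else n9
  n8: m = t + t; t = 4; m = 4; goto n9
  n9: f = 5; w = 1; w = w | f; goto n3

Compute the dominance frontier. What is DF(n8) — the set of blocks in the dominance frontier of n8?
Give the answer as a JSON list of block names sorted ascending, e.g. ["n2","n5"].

idom tree: n1←n0 n2←n0 n3←n2 n4←n3 n5←n4 n6←n5 n7←n4 n8←n4 n9←n3
Dom at joins:
  n3: preds {n2,n9}: {n0,n2} ∩ {n0,n2,n3,n9} = {n0,n2}; idom=n2
  n7: preds {n4,n5}: {n0,n2,n3,n4} ∩ {n0,n2,n3,n4,n5} = {n0,n2,n3,n4}; idom=n4
  n8: preds {n6,n7}: {n0,n2,n3,n4,n5,n6} ∩ {n0,n2,n3,n4,n7} = {n0,n2,n3,n4}; idom=n4
  n9: preds {n3,n6,n7,n8}: {n0,n2,n3} ∩ {n0,n2,n3,n4,n5,n6} ∩ {n0,n2,n3,n4,n7} ∩ {n0,n2,n3,n4,n8} = {n0,n2,n3}; idom=n3

Frontier:
  n3←n2: walk · to n2
  n3←n9: walk n9→n3 to n2
  n7←n4: walk · to n4
  n7←n5: walk n5 to n4
  n8←n6: walk n6→n5 to n4
  n8←n7: walk n7 to n4
  n9←n3: walk · to n3
  n9←n6: walk n6→n5→n4 to n3
  n9←n7: walk n7→n4 to n3
  n9←n8: walk n8→n4 to n3
  DF(n0)=∅
  DF(n1)=∅
  DF(n2)=∅
  DF(n3)={n3}
  DF(n4)={n9}
  DF(n5)={n7,n8,n9}
  DF(n6)={n8,n9}
  DF(n7)={n8,n9}
  DF(n8)={n9}
  DF(n9)={n3}

DF(n8) = ["n9"]

Answer: ["n9"]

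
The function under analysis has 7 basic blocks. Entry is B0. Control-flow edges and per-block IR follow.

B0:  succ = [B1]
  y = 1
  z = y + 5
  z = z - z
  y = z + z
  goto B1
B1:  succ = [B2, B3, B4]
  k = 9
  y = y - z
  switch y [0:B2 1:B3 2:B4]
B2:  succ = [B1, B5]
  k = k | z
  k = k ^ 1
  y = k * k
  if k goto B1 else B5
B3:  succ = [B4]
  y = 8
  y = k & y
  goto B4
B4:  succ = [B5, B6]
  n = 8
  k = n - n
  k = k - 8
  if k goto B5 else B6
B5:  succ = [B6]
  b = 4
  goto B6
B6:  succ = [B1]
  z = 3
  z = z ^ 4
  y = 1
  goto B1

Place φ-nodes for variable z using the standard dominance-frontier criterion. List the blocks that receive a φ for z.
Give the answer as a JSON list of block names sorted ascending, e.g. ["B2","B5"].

idom tree: B1←B0 B2←B1 B3←B1 B4←B1 B5←B1 B6←B1
Dom∩ at merges:
  B1: preds {B0,B2,B6}: {B0} ∩ {B0,B1,B2} ∩ {B0,B1,B6} = {B0}; idom=B0
  B4: preds {B1,B3}: {B0,B1} ∩ {B0,B1,B3} = {B0,B1}; idom=B1
  B5: preds {B2,B4}: {B0,B1,B2} ∩ {B0,B1,B4} = {B0,B1}; idom=B1
  B6: preds {B4,B5}: {B0,B1,B4} ∩ {B0,B1,B5} = {B0,B1}; idom=B1

DF derivation:
  B1←B0: walk · to B0
  B1←B2: walk B2→B1 to B0
  B1←B6: walk B6→B1 to B0
  B4←B1: walk · to B1
  B4←B3: walk B3 to B1
  B5←B2: walk B2 to B1
  B5←B4: walk B4 to B1
  B6←B4: walk B4 to B1
  B6←B5: walk B5 to B1
  DF(B0)=∅
  DF(B1)={B1}
  DF(B2)={B1,B5}
  DF(B3)={B4}
  DF(B4)={B5,B6}
  DF(B5)={B6}
  DF(B6)={B1}

φ for z: defs {B0,B6}
  DF⁺ = {B1}

Answer: ["B1"]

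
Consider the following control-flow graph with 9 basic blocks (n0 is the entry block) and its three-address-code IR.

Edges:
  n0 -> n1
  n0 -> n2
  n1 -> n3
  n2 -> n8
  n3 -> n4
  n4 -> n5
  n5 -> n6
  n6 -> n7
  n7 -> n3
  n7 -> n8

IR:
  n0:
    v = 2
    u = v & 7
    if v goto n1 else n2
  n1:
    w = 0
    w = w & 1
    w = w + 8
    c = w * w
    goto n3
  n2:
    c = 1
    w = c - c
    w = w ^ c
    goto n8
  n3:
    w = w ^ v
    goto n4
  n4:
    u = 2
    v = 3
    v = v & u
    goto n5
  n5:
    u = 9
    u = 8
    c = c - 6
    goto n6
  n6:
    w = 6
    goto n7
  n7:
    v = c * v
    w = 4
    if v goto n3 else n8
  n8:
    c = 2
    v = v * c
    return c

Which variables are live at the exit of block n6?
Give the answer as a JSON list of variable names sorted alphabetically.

Per-block:
  n0 def {u,v} use ∅
  n1 def {c,w} use ∅
  n2 def {c,w} use ∅
  n3 def {w} use {v,w}
  n4 def {u,v} use ∅
  n5 def {c,u} use {c}
  n6 def {w} use ∅
  n7 def {v,w} use {c,v}
  n8 def {c,v} use {v}

Live sets:
  live n0: ∅→{v}
  live n1: {v}→{c,v,w}
  live n2: {v}→{v}
  live n3: {c,v,w}→{c}
  live n4: {c}→{c,v}
  live n5: {c,v}→{c,v}
  live n6: {c,v}→{c,v}
  live n7: {c,v}→{c,v,w}
  live n8: {v}→∅

live-out(n6) = ["c", "v"]

Answer: ["c", "v"]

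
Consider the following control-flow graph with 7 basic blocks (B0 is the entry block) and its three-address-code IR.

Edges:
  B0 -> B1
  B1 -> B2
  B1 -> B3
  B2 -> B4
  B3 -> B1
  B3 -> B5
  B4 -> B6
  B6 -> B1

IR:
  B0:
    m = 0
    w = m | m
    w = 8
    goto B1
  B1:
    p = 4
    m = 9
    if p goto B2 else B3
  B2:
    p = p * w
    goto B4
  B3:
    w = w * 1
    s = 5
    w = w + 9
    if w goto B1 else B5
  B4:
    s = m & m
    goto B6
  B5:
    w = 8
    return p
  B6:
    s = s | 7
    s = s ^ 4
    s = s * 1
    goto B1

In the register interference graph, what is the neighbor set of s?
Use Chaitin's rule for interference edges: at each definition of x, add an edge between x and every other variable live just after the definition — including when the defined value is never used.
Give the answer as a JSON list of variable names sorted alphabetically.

Answer: ["p", "w"]

Working:
def/use:
  B0: def={m,w} ue=∅
  B1: def={m,p} ue=∅
  B2: def={p} ue={p,w}
  B3: def={s,w} ue={w}
  B4: def={s} ue={m}
  B5: def={w} ue={p}
  B6: def={s} ue={s}

Live sets:
  live B0: ∅→{w}
  live B1: {w}→{m,p,w}
  live B2: {m,p,w}→{m,w}
  live B3: {p,w}→{p,w}
  live B4: {m,w}→{s,w}
  live B5: {p}→∅
  live B6: {s,w}→{w}

Conflict graph:
  m — {p,w}
  p — {m,s,w}
  s — {p,w}
  w — {m,p,s}

N(s) = ["p", "w"]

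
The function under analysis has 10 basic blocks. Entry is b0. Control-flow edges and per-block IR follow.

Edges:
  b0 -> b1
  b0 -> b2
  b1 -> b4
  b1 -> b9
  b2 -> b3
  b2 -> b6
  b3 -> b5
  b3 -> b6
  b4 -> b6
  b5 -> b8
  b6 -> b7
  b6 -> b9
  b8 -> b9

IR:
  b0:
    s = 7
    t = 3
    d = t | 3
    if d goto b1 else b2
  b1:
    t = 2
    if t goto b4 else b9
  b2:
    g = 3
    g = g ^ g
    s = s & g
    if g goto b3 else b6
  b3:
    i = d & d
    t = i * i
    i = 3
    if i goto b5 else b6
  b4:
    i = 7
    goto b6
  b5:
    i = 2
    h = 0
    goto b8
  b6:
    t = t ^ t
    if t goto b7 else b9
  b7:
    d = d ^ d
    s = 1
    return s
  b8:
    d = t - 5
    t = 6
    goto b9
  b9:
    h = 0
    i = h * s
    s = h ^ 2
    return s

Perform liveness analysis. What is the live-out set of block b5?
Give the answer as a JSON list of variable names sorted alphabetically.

def/use:
  b0: {d,s,t} / ∅
  b1: {t} / ∅
  b2: {g,s} / {s}
  b3: {i,t} / {d}
  b4: {i} / ∅
  b5: {h,i} / ∅
  b6: {t} / {t}
  b7: {d,s} / {d}
  b8: {d,t} / {t}
  b9: {h,i,s} / {s}

Backward fixpoint:
  live b0: ∅→{d,s,t}
  live b1: {d,s}→{d,s,t}
  live b2: {d,s,t}→{d,s,t}
  live b3: {d,s}→{d,s,t}
  live b4: {d,s,t}→{d,s,t}
  live b5: {s,t}→{s,t}
  live b6: {d,s,t}→{d,s}
  live b7: {d}→∅
  live b8: {s,t}→{s}
  live b9: {s}→∅

live-out(b5) = ["s", "t"]

Answer: ["s", "t"]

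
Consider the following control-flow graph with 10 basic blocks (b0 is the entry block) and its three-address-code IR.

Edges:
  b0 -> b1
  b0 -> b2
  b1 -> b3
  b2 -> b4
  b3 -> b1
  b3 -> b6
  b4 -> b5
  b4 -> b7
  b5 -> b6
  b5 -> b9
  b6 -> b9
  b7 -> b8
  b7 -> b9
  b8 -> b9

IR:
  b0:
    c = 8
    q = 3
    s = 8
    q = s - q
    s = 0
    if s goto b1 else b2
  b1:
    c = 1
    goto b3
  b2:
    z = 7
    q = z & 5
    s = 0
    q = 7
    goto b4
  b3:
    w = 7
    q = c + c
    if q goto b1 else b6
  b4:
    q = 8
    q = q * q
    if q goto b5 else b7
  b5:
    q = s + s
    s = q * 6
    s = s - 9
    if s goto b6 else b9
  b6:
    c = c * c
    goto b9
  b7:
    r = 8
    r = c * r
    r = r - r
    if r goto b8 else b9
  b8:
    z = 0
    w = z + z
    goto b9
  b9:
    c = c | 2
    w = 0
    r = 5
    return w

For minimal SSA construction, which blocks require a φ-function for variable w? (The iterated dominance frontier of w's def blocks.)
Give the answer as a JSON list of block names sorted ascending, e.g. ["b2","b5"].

Answer: ["b1", "b6", "b9"]

Working:
idom tree: b1←b0 b2←b0 b3←b1 b4←b2 b5←b4 b6←b0 b7←b4 b8←b7 b9←b0
Dom∩ at merges:
  b1: preds {b0,b3}: {b0} ∩ {b0,b1,b3} = {b0}; idom=b0
  b6: preds {b3,b5}: {b0,b1,b3} ∩ {b0,b2,b4,b5} = {b0}; idom=b0
  b9: preds {b5,b6,b7,b8}: {b0,b2,b4,b5} ∩ {b0,b6} ∩ {b0,b2,b4,b7} ∩ {b0,b2,b4,b7,b8} = {b0}; idom=b0

DF derivation:
  join b1 pred b0: · stop@b0
  join b1 pred b3: b3→b1 stop@b0
  join b6 pred b3: b3→b1 stop@b0
  join b6 pred b5: b5→b4→b2 stop@b0
  join b9 pred b5: b5→b4→b2 stop@b0
  join b9 pred b6: b6 stop@b0
  join b9 pred b7: b7→b4→b2 stop@b0
  join b9 pred b8: b8→b7→b4→b2 stop@b0
  b0 → ∅
  b1 → {b1,b6}
  b2 → {b6,b9}
  b3 → {b1,b6}
  b4 → {b6,b9}
  b5 → {b6,b9}
  b6 → {b9}
  b7 → {b9}
  b8 → {b9}
  b9 → ∅

φ for w: defs {b3,b8,b9}
  DF⁺ = {b1,b6,b9}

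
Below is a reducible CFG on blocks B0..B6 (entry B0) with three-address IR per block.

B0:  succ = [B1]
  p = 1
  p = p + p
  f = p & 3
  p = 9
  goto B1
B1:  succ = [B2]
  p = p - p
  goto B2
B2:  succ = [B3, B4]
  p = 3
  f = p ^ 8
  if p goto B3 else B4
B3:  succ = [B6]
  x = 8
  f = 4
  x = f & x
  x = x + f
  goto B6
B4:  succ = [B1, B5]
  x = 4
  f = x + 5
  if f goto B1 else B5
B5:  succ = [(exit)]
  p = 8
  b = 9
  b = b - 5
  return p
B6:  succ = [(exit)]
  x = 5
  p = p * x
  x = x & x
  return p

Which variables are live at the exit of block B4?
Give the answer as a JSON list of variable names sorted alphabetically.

Block summaries:
  B0: def={f,p} ue=∅
  B1: def={p} ue={p}
  B2: def={f,p} ue=∅
  B3: def={f,x} ue=∅
  B4: def={f,x} ue=∅
  B5: def={b,p} ue=∅
  B6: def={p,x} ue={p}

Backward fixpoint:
  B0 li=∅ lo={p}
  B1 li={p} lo=∅
  B2 li=∅ lo={p}
  B3 li={p} lo={p}
  B4 li={p} lo={p}
  B5 li=∅ lo=∅
  B6 li={p} lo=∅

live-out(B4) = ["p"]

Answer: ["p"]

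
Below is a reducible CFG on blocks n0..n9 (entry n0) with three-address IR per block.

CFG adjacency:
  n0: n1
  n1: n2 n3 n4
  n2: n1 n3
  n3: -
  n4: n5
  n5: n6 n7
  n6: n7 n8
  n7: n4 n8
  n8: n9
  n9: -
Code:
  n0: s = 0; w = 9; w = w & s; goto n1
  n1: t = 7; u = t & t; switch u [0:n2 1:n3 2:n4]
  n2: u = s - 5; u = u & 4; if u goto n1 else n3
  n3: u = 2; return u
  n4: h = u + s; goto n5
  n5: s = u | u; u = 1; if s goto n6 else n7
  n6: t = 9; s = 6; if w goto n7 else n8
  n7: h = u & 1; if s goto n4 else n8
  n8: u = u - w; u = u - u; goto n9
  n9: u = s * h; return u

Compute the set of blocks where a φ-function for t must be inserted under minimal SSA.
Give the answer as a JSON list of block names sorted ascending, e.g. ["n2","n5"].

Answer: ["n1", "n4", "n7", "n8"]

Analysis:
idom tree: n1←n0 n2←n1 n3←n1 n4←n1 n5←n4 n6←n5 n7←n5 n8←n5 n9←n8
Join-block Dom:
  n1: preds {n0,n2}: {n0} ∩ {n0,n1,n2} = {n0}; idom=n0
  n3: preds {n1,n2}: {n0,n1} ∩ {n0,n1,n2} = {n0,n1}; idom=n1
  n4: preds {n1,n7}: {n0,n1} ∩ {n0,n1,n4,n5,n7} = {n0,n1}; idom=n1
  n7: preds {n5,n6}: {n0,n1,n4,n5} ∩ {n0,n1,n4,n5,n6} = {n0,n1,n4,n5}; idom=n5
  n8: preds {n6,n7}: {n0,n1,n4,n5,n6} ∩ {n0,n1,n4,n5,n7} = {n0,n1,n4,n5}; idom=n5

DF walk-up:
  join n1 pred n0: · stop@n0
  join n1 pred n2: n2→n1 stop@n0
  join n3 pred n1: · stop@n1
  join n3 pred n2: n2 stop@n1
  join n4 pred n1: · stop@n1
  join n4 pred n7: n7→n5→n4 stop@n1
  join n7 pred n5: · stop@n5
  join n7 pred n6: n6 stop@n5
  join n8 pred n6: n6 stop@n5
  join n8 pred n7: n7 stop@n5
  DF(n0)=∅
  DF(n1)={n1}
  DF(n2)={n1,n3}
  DF(n3)=∅
  DF(n4)={n4}
  DF(n5)={n4}
  DF(n6)={n7,n8}
  DF(n7)={n4,n8}
  DF(n8)=∅
  DF(n9)=∅

φ for t: defs {n1,n6}
  DF⁺ = {n1,n4,n7,n8}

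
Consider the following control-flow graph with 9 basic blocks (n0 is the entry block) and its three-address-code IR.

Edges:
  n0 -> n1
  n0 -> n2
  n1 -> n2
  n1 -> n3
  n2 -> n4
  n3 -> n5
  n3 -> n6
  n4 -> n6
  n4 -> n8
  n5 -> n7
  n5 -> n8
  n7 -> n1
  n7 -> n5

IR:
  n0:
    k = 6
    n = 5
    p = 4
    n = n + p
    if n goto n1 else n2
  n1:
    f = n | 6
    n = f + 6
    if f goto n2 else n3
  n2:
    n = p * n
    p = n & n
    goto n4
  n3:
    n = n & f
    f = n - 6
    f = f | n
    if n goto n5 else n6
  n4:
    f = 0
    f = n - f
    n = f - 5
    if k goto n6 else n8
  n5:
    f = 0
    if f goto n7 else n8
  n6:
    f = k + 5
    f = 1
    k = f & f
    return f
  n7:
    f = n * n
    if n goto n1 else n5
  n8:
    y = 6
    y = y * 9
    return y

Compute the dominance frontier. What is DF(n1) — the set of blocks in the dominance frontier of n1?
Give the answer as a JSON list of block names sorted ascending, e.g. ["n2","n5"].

Answer: ["n1", "n2", "n6", "n8"]

Working:
idom tree: n1←n0 n2←n0 n3←n1 n4←n2 n5←n3 n6←n0 n7←n5 n8←n0
Dom at joins:
  n1: preds {n0,n7}: {n0} ∩ {n0,n1,n3,n5,n7} = {n0}; idom=n0
  n2: preds {n0,n1}: {n0} ∩ {n0,n1} = {n0}; idom=n0
  n5: preds {n3,n7}: {n0,n1,n3} ∩ {n0,n1,n3,n5,n7} = {n0,n1,n3}; idom=n3
  n6: preds {n3,n4}: {n0,n1,n3} ∩ {n0,n2,n4} = {n0}; idom=n0
  n8: preds {n4,n5}: {n0,n2,n4} ∩ {n0,n1,n3,n5} = {n0}; idom=n0

Frontier:
  join n1 pred n0: · stop@n0
  join n1 pred n7: n7→n5→n3→n1 stop@n0
  join n2 pred n0: · stop@n0
  join n2 pred n1: n1 stop@n0
  join n5 pred n3: · stop@n3
  join n5 pred n7: n7→n5 stop@n3
  join n6 pred n3: n3→n1 stop@n0
  join n6 pred n4: n4→n2 stop@n0
  join n8 pred n4: n4→n2 stop@n0
  join n8 pred n5: n5→n3→n1 stop@n0
  n0: DF=∅
  n1: DF={n1,n2,n6,n8}
  n2: DF={n6,n8}
  n3: DF={n1,n6,n8}
  n4: DF={n6,n8}
  n5: DF={n1,n5,n8}
  n6: DF=∅
  n7: DF={n1,n5}
  n8: DF=∅

DF(n1) = ["n1", "n2", "n6", "n8"]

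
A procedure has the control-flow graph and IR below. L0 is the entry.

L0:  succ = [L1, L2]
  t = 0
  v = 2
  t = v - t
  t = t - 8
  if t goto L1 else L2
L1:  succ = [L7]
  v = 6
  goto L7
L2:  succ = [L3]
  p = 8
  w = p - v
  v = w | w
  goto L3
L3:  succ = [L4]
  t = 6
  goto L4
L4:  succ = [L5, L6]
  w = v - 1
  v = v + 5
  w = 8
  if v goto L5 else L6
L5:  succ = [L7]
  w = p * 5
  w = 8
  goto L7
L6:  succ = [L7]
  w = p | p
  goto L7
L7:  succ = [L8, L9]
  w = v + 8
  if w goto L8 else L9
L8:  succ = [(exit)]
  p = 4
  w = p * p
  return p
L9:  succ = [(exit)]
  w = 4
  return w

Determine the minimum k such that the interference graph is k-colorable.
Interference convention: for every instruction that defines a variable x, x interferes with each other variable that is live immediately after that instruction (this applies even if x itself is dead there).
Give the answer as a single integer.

Answer: 3

Derivation:
Per-block:
  L0 def {t,v} use ∅
  L1 def {v} use ∅
  L2 def {p,v,w} use {v}
  L3 def {t} use ∅
  L4 def {v,w} use {v}
  L5 def {w} use {p}
  L6 def {w} use {p}
  L7 def {w} use {v}
  L8 def {p,w} use ∅
  L9 def {w} use ∅

Live sets:
  L0 li=∅ lo={v}
  L1 li=∅ lo={v}
  L2 li={v} lo={p,v}
  L3 li={p,v} lo={p,v}
  L4 li={p,v} lo={p,v}
  L5 li={p,v} lo={v}
  L6 li={p,v} lo={v}
  L7 li={v} lo=∅
  L8 li=∅ lo=∅
  L9 li=∅ lo=∅

Interfere edges:
  p: {t,v,w}
  t: {p,v}
  v: {p,t,w}
  w: {p,v}

Colouring:
  lower bound: {p,t,v} mutually conflict ⇒ χ ≥ 3
  3-colouring: R0={p}  R1={v}  R2={t,w}
  χ = 3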